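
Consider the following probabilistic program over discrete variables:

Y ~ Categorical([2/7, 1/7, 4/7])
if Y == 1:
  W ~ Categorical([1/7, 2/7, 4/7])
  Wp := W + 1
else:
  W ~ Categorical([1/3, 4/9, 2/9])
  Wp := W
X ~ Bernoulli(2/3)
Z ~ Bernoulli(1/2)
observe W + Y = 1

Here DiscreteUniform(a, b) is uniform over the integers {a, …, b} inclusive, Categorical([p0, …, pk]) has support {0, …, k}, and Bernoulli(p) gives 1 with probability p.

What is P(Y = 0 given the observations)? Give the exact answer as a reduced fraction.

Enumerate traces; 8 have nonzero weight after conditioning:
  (Y=0, W=1, X=0, Z=0) weight 4/189
  (Y=0, W=1, X=0, Z=1) weight 4/189
  (Y=0, W=1, X=1, Z=0) weight 8/189
  (Y=0, W=1, X=1, Z=1) weight 8/189
  (Y=1, W=0, X=0, Z=0) weight 1/294
  (Y=1, W=0, X=0, Z=1) weight 1/294
  (Y=1, W=0, X=1, Z=0) weight 1/147
  (Y=1, W=0, X=1, Z=1) weight 1/147
Group by Y:
  weight(Y=0) = 8/63
  weight(Y=1) = 1/49
Total weight = 8/63 + 1/49 = 65/441
P(Y=0 | obs) = 8/63 / 65/441 = 56/65
P(Y=1 | obs) = 1/49 / 65/441 = 9/65

P(Y = 0 | obs) = 56/65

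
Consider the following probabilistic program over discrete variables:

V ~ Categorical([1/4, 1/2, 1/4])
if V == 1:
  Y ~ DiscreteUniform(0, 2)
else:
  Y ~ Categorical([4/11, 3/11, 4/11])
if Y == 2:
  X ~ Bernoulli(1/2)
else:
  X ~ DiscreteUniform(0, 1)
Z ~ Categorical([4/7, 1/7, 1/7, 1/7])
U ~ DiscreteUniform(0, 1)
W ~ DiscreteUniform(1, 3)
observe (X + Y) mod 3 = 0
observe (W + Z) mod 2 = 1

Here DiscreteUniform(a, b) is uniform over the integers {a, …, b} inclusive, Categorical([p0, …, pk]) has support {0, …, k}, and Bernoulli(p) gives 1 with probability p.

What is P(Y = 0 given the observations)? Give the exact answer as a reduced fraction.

P(Y = 0 | obs) = 1/2

Enumerate traces; 72 have nonzero weight after conditioning:
  (V=0, Y=0, X=0, Z=0, U=0, W=1) weight 1/231
  (V=0, Y=0, X=0, Z=0, U=0, W=3) weight 1/231
  (V=0, Y=0, X=0, Z=0, U=1, W=1) weight 1/231
  (V=0, Y=0, X=0, Z=0, U=1, W=3) weight 1/231
  (V=0, Y=0, X=0, Z=1, U=0, W=2) weight 1/924
  (V=0, Y=0, X=0, Z=1, U=1, W=2) weight 1/924
  (V=0, Y=0, X=0, Z=2, U=0, W=1) weight 1/924
  (V=0, Y=0, X=0, Z=2, U=0, W=3) weight 1/924
  (V=0, Y=2, X=1, Z=0, U=0, W=1) weight 1/231
  … 63 more
Group by Y:
  weight(Y=0) = 23/231
  weight(Y=2) = 23/231
Total weight = 23/231 + 23/231 = 46/231
P(Y=0 | obs) = 23/231 / 46/231 = 1/2
P(Y=2 | obs) = 23/231 / 46/231 = 1/2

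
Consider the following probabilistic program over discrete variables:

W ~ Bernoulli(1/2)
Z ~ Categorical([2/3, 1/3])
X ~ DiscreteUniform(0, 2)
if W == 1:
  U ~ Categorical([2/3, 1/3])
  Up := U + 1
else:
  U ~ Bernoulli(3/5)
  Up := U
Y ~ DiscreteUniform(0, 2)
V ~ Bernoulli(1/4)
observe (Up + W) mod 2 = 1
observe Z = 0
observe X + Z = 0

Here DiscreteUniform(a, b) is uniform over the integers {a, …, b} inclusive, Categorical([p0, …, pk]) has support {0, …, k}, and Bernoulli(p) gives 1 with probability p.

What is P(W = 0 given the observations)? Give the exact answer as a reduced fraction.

P(W = 0 | obs) = 9/14

Enumerate traces; 12 have nonzero weight after conditioning:
  (W=0, Z=0, X=0, U=1, Y=0, V=0) weight 1/60
  (W=0, Z=0, X=0, U=1, Y=0, V=1) weight 1/180
  (W=0, Z=0, X=0, U=1, Y=1, V=0) weight 1/60
  (W=0, Z=0, X=0, U=1, Y=1, V=1) weight 1/180
  (W=0, Z=0, X=0, U=1, Y=2, V=0) weight 1/60
  (W=0, Z=0, X=0, U=1, Y=2, V=1) weight 1/180
  (W=1, Z=0, X=0, U=1, Y=0, V=0) weight 1/108
  (W=1, Z=0, X=0, U=1, Y=0, V=1) weight 1/324
  … 4 more
Group by W:
  weight(W=0) = 1/15
  weight(W=1) = 1/27
Total weight = 1/15 + 1/27 = 14/135
P(W=0 | obs) = 1/15 / 14/135 = 9/14
P(W=1 | obs) = 1/27 / 14/135 = 5/14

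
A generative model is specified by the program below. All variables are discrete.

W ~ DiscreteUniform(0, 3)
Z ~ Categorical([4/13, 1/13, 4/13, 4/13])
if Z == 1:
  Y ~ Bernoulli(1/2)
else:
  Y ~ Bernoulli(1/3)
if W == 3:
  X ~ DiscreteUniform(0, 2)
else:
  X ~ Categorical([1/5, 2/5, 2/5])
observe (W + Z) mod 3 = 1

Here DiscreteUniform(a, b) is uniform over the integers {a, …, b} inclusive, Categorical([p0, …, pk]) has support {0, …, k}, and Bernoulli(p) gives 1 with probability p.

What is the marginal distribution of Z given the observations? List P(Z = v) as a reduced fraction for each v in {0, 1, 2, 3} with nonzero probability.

Enumerate traces; 30 have nonzero weight after conditioning:
  (W=0, Z=1, Y=0, X=0) weight 1/520
  (W=0, Z=1, Y=0, X=1) weight 1/260
  (W=0, Z=1, Y=0, X=2) weight 1/260
  (W=0, Z=1, Y=1, X=0) weight 1/520
  (W=0, Z=1, Y=1, X=1) weight 1/260
  (W=0, Z=1, Y=1, X=2) weight 1/260
  (W=1, Z=0, Y=0, X=0) weight 2/195
  (W=1, Z=0, Y=0, X=1) weight 4/195
  (W=1, Z=3, Y=0, X=0) weight 2/195
  (W=2, Z=2, Y=0, X=0) weight 2/195
  … 20 more
Group by Z:
  weight(Z=0) = 1/13
  weight(Z=1) = 1/26
  weight(Z=2) = 1/13
  weight(Z=3) = 1/13
Total weight = 1/13 + 1/26 + 1/13 + 1/13 = 7/26
P(Z=0 | obs) = 1/13 / 7/26 = 2/7
P(Z=1 | obs) = 1/26 / 7/26 = 1/7
P(Z=2 | obs) = 1/13 / 7/26 = 2/7
P(Z=3 | obs) = 1/13 / 7/26 = 2/7

P(Z=0) = 2/7, P(Z=1) = 1/7, P(Z=2) = 2/7, P(Z=3) = 2/7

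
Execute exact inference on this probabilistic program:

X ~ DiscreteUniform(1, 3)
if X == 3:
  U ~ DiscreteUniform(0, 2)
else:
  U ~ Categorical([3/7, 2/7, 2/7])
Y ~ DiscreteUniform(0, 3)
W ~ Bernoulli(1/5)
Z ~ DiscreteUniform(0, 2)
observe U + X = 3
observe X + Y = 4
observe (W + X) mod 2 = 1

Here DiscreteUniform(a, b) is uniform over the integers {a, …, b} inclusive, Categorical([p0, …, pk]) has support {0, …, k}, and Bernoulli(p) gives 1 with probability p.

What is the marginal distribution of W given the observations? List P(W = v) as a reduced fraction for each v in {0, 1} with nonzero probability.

Enumerate traces; 9 have nonzero weight after conditioning:
  (X=1, U=2, Y=3, W=0, Z=0) weight 2/315
  (X=1, U=2, Y=3, W=0, Z=1) weight 2/315
  (X=1, U=2, Y=3, W=0, Z=2) weight 2/315
  (X=2, U=1, Y=2, W=1, Z=0) weight 1/630
  (X=2, U=1, Y=2, W=1, Z=1) weight 1/630
  (X=2, U=1, Y=2, W=1, Z=2) weight 1/630
  (X=3, U=0, Y=1, W=0, Z=0) weight 1/135
  (X=3, U=0, Y=1, W=0, Z=1) weight 1/135
  … 1 more
Group by W:
  weight(W=0) = 13/315
  weight(W=1) = 1/210
Total weight = 13/315 + 1/210 = 29/630
P(W=0 | obs) = 13/315 / 29/630 = 26/29
P(W=1 | obs) = 1/210 / 29/630 = 3/29

P(W=0) = 26/29, P(W=1) = 3/29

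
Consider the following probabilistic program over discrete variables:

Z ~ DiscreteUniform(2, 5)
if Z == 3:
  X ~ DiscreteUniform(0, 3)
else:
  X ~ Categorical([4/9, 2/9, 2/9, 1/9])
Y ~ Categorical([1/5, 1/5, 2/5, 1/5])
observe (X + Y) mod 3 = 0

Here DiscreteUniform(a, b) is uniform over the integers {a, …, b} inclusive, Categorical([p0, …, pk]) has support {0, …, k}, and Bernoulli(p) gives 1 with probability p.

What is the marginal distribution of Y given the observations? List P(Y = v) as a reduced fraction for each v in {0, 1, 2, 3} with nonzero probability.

P(Y=0) = 26/85, P(Y=1) = 11/85, P(Y=2) = 22/85, P(Y=3) = 26/85

Enumerate traces; 24 have nonzero weight after conditioning:
  (Z=2, X=0, Y=0) weight 1/45
  (Z=2, X=0, Y=3) weight 1/45
  (Z=2, X=1, Y=2) weight 1/45
  (Z=2, X=2, Y=1) weight 1/90
  (Z=2, X=3, Y=0) weight 1/180
  (Z=2, X=3, Y=3) weight 1/180
  (Z=3, X=0, Y=0) weight 1/80
  (Z=3, X=0, Y=3) weight 1/80
  … 16 more
Group by Y:
  weight(Y=0) = 13/120
  weight(Y=1) = 11/240
  weight(Y=2) = 11/120
  weight(Y=3) = 13/120
Total weight = 13/120 + 11/240 + 11/120 + 13/120 = 17/48
P(Y=0 | obs) = 13/120 / 17/48 = 26/85
P(Y=1 | obs) = 11/240 / 17/48 = 11/85
P(Y=2 | obs) = 11/120 / 17/48 = 22/85
P(Y=3 | obs) = 13/120 / 17/48 = 26/85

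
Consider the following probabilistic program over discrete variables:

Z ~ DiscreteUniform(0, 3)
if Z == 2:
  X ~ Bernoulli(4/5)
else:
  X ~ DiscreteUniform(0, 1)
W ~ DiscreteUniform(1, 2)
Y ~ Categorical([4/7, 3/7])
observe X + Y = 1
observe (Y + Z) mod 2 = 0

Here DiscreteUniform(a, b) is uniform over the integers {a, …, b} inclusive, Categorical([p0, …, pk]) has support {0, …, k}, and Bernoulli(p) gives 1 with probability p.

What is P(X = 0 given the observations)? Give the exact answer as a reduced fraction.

P(X = 0 | obs) = 15/41

Enumerate traces; 8 have nonzero weight after conditioning:
  (Z=0, X=1, W=1, Y=0) weight 1/28
  (Z=0, X=1, W=2, Y=0) weight 1/28
  (Z=1, X=0, W=1, Y=1) weight 3/112
  (Z=1, X=0, W=2, Y=1) weight 3/112
  (Z=2, X=1, W=1, Y=0) weight 2/35
  (Z=2, X=1, W=2, Y=0) weight 2/35
  (Z=3, X=0, W=1, Y=1) weight 3/112
  (Z=3, X=0, W=2, Y=1) weight 3/112
Group by X:
  weight(X=0) = 3/28
  weight(X=1) = 13/70
Total weight = 3/28 + 13/70 = 41/140
P(X=0 | obs) = 3/28 / 41/140 = 15/41
P(X=1 | obs) = 13/70 / 41/140 = 26/41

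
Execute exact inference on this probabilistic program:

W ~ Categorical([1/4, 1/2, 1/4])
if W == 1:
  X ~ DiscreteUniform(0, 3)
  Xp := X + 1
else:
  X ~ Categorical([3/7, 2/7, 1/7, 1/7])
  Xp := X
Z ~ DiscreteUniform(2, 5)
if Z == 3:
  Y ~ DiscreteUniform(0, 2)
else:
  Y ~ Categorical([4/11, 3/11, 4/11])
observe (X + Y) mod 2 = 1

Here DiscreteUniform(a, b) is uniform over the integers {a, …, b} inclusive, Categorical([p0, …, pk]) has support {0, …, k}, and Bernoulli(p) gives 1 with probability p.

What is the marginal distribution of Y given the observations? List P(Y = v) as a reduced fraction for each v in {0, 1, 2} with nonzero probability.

P(Y=0) = 611/1792, P(Y=1) = 285/896, P(Y=2) = 611/1792

Enumerate traces; 72 have nonzero weight after conditioning:
  (W=0, X=0, Z=2, Y=1) weight 9/1232
  (W=0, X=0, Z=3, Y=1) weight 1/112
  (W=0, X=0, Z=4, Y=1) weight 9/1232
  (W=0, X=0, Z=5, Y=1) weight 9/1232
  (W=0, X=1, Z=2, Y=0) weight 1/154
  (W=0, X=1, Z=2, Y=2) weight 1/154
  (W=0, X=1, Z=3, Y=0) weight 1/168
  (W=0, X=1, Z=3, Y=2) weight 1/168
  … 64 more
Group by Y:
  weight(Y=0) = 611/3696
  weight(Y=1) = 95/616
  weight(Y=2) = 611/3696
Total weight = 611/3696 + 95/616 + 611/3696 = 16/33
P(Y=0 | obs) = 611/3696 / 16/33 = 611/1792
P(Y=1 | obs) = 95/616 / 16/33 = 285/896
P(Y=2 | obs) = 611/3696 / 16/33 = 611/1792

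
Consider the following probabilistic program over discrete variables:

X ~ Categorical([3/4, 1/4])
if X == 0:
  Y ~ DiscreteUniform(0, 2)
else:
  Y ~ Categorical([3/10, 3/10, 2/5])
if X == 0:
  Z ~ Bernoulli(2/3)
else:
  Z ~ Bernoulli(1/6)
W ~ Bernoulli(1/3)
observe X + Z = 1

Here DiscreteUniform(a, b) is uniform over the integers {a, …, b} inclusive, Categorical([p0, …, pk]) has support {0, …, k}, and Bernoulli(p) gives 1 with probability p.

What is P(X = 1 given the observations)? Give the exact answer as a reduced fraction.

P(X = 1 | obs) = 5/17

Enumerate traces; 12 have nonzero weight after conditioning:
  (X=0, Y=0, Z=1, W=0) weight 1/9
  (X=0, Y=0, Z=1, W=1) weight 1/18
  (X=0, Y=1, Z=1, W=0) weight 1/9
  (X=0, Y=1, Z=1, W=1) weight 1/18
  (X=0, Y=2, Z=1, W=0) weight 1/9
  (X=0, Y=2, Z=1, W=1) weight 1/18
  (X=1, Y=0, Z=0, W=0) weight 1/24
  (X=1, Y=0, Z=0, W=1) weight 1/48
  … 4 more
Group by X:
  weight(X=0) = 1/2
  weight(X=1) = 5/24
Total weight = 1/2 + 5/24 = 17/24
P(X=0 | obs) = 1/2 / 17/24 = 12/17
P(X=1 | obs) = 5/24 / 17/24 = 5/17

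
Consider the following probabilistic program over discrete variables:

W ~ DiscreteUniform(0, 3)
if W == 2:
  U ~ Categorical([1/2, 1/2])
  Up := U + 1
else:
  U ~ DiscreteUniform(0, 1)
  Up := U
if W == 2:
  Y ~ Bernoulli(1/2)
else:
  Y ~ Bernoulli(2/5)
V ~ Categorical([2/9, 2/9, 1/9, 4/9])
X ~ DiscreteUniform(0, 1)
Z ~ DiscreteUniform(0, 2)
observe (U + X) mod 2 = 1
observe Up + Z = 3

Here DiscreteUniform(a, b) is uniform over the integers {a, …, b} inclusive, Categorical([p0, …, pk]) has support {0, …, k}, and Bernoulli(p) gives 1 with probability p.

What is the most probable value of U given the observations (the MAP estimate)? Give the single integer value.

Enumerate traces; 40 have nonzero weight after conditioning:
  (W=0, U=1, Y=0, V=0, X=0, Z=2) weight 1/360
  (W=0, U=1, Y=0, V=1, X=0, Z=2) weight 1/360
  (W=0, U=1, Y=0, V=2, X=0, Z=2) weight 1/720
  (W=0, U=1, Y=0, V=3, X=0, Z=2) weight 1/180
  (W=0, U=1, Y=1, V=0, X=0, Z=2) weight 1/540
  (W=0, U=1, Y=1, V=1, X=0, Z=2) weight 1/540
  (W=0, U=1, Y=1, V=2, X=0, Z=2) weight 1/1080
  (W=0, U=1, Y=1, V=3, X=0, Z=2) weight 1/270
  (W=2, U=0, Y=0, V=0, X=1, Z=2) weight 1/432
  … 31 more
Group by U:
  weight(U=0) = 1/48
  weight(U=1) = 1/12
Total weight = 1/48 + 1/12 = 5/48
P(U=0 | obs) = 1/48 / 5/48 = 1/5
P(U=1 | obs) = 1/12 / 5/48 = 4/5
argmax = 1

argmax_v P(U = v | obs) = 1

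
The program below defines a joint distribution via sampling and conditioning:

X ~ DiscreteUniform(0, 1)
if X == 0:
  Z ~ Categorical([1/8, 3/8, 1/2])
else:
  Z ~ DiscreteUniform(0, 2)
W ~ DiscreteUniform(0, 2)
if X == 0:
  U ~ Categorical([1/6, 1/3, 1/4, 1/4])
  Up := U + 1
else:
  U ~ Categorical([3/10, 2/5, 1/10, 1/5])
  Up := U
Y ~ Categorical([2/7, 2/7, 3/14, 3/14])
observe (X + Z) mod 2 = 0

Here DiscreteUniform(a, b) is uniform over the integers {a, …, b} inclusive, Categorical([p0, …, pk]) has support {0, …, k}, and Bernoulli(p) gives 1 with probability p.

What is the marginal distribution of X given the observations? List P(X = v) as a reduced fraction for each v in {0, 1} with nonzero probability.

Enumerate traces; 144 have nonzero weight after conditioning:
  (X=0, Z=0, W=0, U=0, Y=0) weight 1/1008
  (X=0, Z=0, W=0, U=0, Y=1) weight 1/1008
  (X=0, Z=0, W=0, U=0, Y=2) weight 1/1344
  (X=0, Z=0, W=0, U=0, Y=3) weight 1/1344
  (X=0, Z=0, W=0, U=1, Y=0) weight 1/504
  (X=0, Z=0, W=0, U=1, Y=1) weight 1/504
  (X=0, Z=0, W=0, U=1, Y=2) weight 1/672
  (X=0, Z=0, W=0, U=1, Y=3) weight 1/672
  (X=1, Z=1, W=0, U=0, Y=0) weight 1/210
  … 135 more
Group by X:
  weight(X=0) = 5/16
  weight(X=1) = 1/6
Total weight = 5/16 + 1/6 = 23/48
P(X=0 | obs) = 5/16 / 23/48 = 15/23
P(X=1 | obs) = 1/6 / 23/48 = 8/23

P(X=0) = 15/23, P(X=1) = 8/23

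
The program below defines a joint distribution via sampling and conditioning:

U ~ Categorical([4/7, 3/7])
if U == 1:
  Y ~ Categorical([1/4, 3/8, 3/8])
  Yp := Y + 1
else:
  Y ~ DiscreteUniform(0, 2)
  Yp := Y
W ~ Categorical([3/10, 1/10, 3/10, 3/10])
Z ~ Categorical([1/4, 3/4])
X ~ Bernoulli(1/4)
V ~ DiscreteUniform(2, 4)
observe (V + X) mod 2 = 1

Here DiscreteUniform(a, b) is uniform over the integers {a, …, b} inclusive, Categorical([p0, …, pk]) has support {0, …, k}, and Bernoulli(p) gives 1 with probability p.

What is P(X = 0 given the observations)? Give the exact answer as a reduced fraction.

Enumerate traces; 144 have nonzero weight after conditioning:
  (U=0, Y=0, W=0, Z=0, X=0, V=3) weight 1/280
  (U=0, Y=0, W=0, Z=0, X=1, V=2) weight 1/840
  (U=0, Y=0, W=0, Z=0, X=1, V=4) weight 1/840
  (U=0, Y=0, W=0, Z=1, X=0, V=3) weight 3/280
  (U=0, Y=0, W=0, Z=1, X=1, V=2) weight 1/280
  (U=0, Y=0, W=0, Z=1, X=1, V=4) weight 1/280
  (U=0, Y=0, W=1, Z=0, X=0, V=3) weight 1/840
  (U=0, Y=0, W=1, Z=0, X=1, V=2) weight 1/2520
  … 136 more
Group by X:
  weight(X=0) = 1/4
  weight(X=1) = 1/6
Total weight = 1/4 + 1/6 = 5/12
P(X=0 | obs) = 1/4 / 5/12 = 3/5
P(X=1 | obs) = 1/6 / 5/12 = 2/5

P(X = 0 | obs) = 3/5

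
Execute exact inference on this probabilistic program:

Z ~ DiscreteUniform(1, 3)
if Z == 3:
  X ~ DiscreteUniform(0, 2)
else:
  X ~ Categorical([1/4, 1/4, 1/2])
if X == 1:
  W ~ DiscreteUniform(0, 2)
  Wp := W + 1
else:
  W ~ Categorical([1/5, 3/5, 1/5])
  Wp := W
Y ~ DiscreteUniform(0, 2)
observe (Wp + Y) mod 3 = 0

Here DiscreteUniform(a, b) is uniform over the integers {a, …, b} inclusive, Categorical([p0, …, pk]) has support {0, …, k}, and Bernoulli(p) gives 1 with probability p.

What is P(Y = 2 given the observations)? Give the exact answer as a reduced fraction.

Enumerate traces; 27 have nonzero weight after conditioning:
  (Z=1, X=0, W=0, Y=0) weight 1/180
  (Z=1, X=0, W=1, Y=2) weight 1/60
  (Z=1, X=0, W=2, Y=1) weight 1/180
  (Z=1, X=1, W=0, Y=2) weight 1/108
  (Z=1, X=1, W=1, Y=1) weight 1/108
  (Z=1, X=1, W=2, Y=0) weight 1/108
  (Z=1, X=2, W=0, Y=0) weight 1/90
  (Z=1, X=2, W=1, Y=2) weight 1/30
  … 19 more
Group by Y:
  weight(Y=0) = 32/405
  weight(Y=1) = 32/405
  weight(Y=2) = 71/405
Total weight = 32/405 + 32/405 + 71/405 = 1/3
P(Y=0 | obs) = 32/405 / 1/3 = 32/135
P(Y=1 | obs) = 32/405 / 1/3 = 32/135
P(Y=2 | obs) = 71/405 / 1/3 = 71/135

P(Y = 2 | obs) = 71/135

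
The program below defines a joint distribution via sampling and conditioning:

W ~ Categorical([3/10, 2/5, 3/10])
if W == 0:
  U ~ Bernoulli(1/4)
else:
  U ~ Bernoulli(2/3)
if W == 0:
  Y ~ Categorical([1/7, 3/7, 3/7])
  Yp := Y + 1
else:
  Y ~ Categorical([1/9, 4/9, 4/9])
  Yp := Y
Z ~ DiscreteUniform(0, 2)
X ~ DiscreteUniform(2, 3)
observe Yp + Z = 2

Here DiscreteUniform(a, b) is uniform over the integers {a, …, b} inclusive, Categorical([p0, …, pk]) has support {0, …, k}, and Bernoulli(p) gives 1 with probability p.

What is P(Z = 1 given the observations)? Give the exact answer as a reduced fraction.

P(Z = 1 | obs) = 223/549

Enumerate traces; 32 have nonzero weight after conditioning:
  (W=0, U=0, Y=0, Z=1, X=2) weight 3/560
  (W=0, U=0, Y=0, Z=1, X=3) weight 3/560
  (W=0, U=0, Y=1, Z=0, X=2) weight 9/560
  (W=0, U=0, Y=1, Z=0, X=3) weight 9/560
  (W=0, U=1, Y=0, Z=1, X=2) weight 1/560
  (W=0, U=1, Y=0, Z=1, X=3) weight 1/560
  (W=0, U=1, Y=1, Z=0, X=2) weight 3/560
  (W=0, U=1, Y=1, Z=0, X=3) weight 3/560
  (W=1, U=0, Y=0, Z=2, X=2) weight 1/405
  … 23 more
Group by Z:
  weight(Z=0) = 277/1890
  weight(Z=1) = 223/1890
  weight(Z=2) = 7/270
Total weight = 277/1890 + 223/1890 + 7/270 = 61/210
P(Z=0 | obs) = 277/1890 / 61/210 = 277/549
P(Z=1 | obs) = 223/1890 / 61/210 = 223/549
P(Z=2 | obs) = 7/270 / 61/210 = 49/549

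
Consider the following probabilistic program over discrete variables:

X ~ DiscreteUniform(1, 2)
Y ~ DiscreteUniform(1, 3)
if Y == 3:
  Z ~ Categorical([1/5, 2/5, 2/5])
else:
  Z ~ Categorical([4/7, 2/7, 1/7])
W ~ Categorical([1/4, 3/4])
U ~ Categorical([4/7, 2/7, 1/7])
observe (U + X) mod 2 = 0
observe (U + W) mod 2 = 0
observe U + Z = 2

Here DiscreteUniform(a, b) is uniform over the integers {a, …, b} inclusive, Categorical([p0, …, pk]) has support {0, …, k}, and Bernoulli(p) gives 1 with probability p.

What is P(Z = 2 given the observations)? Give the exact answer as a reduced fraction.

Enumerate traces; 9 have nonzero weight after conditioning:
  (X=1, Y=1, Z=1, W=1, U=1) weight 1/98
  (X=1, Y=2, Z=1, W=1, U=1) weight 1/98
  (X=1, Y=3, Z=1, W=1, U=1) weight 1/70
  (X=2, Y=1, Z=0, W=0, U=2) weight 1/294
  (X=2, Y=1, Z=2, W=0, U=0) weight 1/294
  (X=2, Y=2, Z=0, W=0, U=2) weight 1/294
  (X=2, Y=2, Z=2, W=0, U=0) weight 1/294
  (X=2, Y=3, Z=0, W=0, U=2) weight 1/840
  … 1 more
Group by Z:
  weight(Z=0) = 47/5880
  weight(Z=1) = 17/490
  weight(Z=2) = 4/245
Total weight = 47/5880 + 17/490 + 4/245 = 347/5880
P(Z=0 | obs) = 47/5880 / 347/5880 = 47/347
P(Z=1 | obs) = 17/490 / 347/5880 = 204/347
P(Z=2 | obs) = 4/245 / 347/5880 = 96/347

P(Z = 2 | obs) = 96/347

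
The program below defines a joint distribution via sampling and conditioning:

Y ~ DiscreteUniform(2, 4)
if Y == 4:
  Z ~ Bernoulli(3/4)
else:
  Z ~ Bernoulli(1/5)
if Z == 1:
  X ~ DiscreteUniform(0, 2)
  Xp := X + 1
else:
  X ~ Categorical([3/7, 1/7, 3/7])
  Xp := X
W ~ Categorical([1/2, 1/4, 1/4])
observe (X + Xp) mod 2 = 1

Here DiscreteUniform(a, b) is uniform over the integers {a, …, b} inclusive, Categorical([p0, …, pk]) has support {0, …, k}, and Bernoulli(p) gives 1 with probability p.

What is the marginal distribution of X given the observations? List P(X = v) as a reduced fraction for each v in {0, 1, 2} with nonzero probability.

Enumerate traces; 27 have nonzero weight after conditioning:
  (Y=2, Z=1, X=0, W=0) weight 1/90
  (Y=2, Z=1, X=0, W=1) weight 1/180
  (Y=2, Z=1, X=0, W=2) weight 1/180
  (Y=2, Z=1, X=1, W=0) weight 1/90
  (Y=2, Z=1, X=1, W=1) weight 1/180
  (Y=2, Z=1, X=1, W=2) weight 1/180
  (Y=2, Z=1, X=2, W=0) weight 1/90
  (Y=2, Z=1, X=2, W=1) weight 1/180
  … 19 more
Group by X:
  weight(X=0) = 23/180
  weight(X=1) = 23/180
  weight(X=2) = 23/180
Total weight = 23/180 + 23/180 + 23/180 = 23/60
P(X=0 | obs) = 23/180 / 23/60 = 1/3
P(X=1 | obs) = 23/180 / 23/60 = 1/3
P(X=2 | obs) = 23/180 / 23/60 = 1/3

P(X=0) = 1/3, P(X=1) = 1/3, P(X=2) = 1/3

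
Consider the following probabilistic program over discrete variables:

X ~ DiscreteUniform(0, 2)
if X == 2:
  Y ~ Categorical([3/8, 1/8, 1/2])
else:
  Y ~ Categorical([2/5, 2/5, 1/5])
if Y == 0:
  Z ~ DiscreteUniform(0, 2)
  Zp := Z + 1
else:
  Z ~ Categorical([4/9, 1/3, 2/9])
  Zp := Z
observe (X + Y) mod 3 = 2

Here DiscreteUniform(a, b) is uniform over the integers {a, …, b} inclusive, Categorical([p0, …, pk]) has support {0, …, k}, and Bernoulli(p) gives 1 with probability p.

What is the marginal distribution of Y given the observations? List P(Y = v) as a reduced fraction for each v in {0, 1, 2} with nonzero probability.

Enumerate traces; 9 have nonzero weight after conditioning:
  (X=0, Y=2, Z=0) weight 4/135
  (X=0, Y=2, Z=1) weight 1/45
  (X=0, Y=2, Z=2) weight 2/135
  (X=1, Y=1, Z=0) weight 8/135
  (X=1, Y=1, Z=1) weight 2/45
  (X=1, Y=1, Z=2) weight 4/135
  (X=2, Y=0, Z=0) weight 1/24
  (X=2, Y=0, Z=1) weight 1/24
  … 1 more
Group by Y:
  weight(Y=0) = 1/8
  weight(Y=1) = 2/15
  weight(Y=2) = 1/15
Total weight = 1/8 + 2/15 + 1/15 = 13/40
P(Y=0 | obs) = 1/8 / 13/40 = 5/13
P(Y=1 | obs) = 2/15 / 13/40 = 16/39
P(Y=2 | obs) = 1/15 / 13/40 = 8/39

P(Y=0) = 5/13, P(Y=1) = 16/39, P(Y=2) = 8/39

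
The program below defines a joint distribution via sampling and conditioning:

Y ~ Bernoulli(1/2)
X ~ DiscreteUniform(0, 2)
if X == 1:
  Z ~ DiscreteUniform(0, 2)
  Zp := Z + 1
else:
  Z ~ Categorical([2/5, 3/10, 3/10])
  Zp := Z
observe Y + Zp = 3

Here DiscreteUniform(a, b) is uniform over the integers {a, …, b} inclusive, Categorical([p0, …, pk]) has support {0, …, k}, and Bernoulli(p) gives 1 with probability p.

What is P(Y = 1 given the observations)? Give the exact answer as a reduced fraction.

P(Y = 1 | obs) = 14/19

Enumerate traces; 4 have nonzero weight after conditioning:
  (Y=0, X=1, Z=2) weight 1/18
  (Y=1, X=0, Z=2) weight 1/20
  (Y=1, X=1, Z=1) weight 1/18
  (Y=1, X=2, Z=2) weight 1/20
Group by Y:
  weight(Y=0) = 1/18
  weight(Y=1) = 7/45
Total weight = 1/18 + 7/45 = 19/90
P(Y=0 | obs) = 1/18 / 19/90 = 5/19
P(Y=1 | obs) = 7/45 / 19/90 = 14/19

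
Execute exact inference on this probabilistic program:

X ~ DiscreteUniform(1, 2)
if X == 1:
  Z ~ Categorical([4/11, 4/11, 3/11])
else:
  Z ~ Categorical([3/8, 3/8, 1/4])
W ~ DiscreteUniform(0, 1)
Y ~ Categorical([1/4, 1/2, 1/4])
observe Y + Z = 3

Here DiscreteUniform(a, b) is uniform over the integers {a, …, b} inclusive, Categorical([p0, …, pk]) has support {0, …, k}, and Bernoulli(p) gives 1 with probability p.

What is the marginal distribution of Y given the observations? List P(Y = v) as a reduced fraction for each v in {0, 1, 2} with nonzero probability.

P(Y=1) = 92/157, P(Y=2) = 65/157

Enumerate traces; 8 have nonzero weight after conditioning:
  (X=1, Z=1, W=0, Y=2) weight 1/44
  (X=1, Z=1, W=1, Y=2) weight 1/44
  (X=1, Z=2, W=0, Y=1) weight 3/88
  (X=1, Z=2, W=1, Y=1) weight 3/88
  (X=2, Z=1, W=0, Y=2) weight 3/128
  (X=2, Z=1, W=1, Y=2) weight 3/128
  (X=2, Z=2, W=0, Y=1) weight 1/32
  (X=2, Z=2, W=1, Y=1) weight 1/32
Group by Y:
  weight(Y=1) = 23/176
  weight(Y=2) = 65/704
Total weight = 23/176 + 65/704 = 157/704
P(Y=1 | obs) = 23/176 / 157/704 = 92/157
P(Y=2 | obs) = 65/704 / 157/704 = 65/157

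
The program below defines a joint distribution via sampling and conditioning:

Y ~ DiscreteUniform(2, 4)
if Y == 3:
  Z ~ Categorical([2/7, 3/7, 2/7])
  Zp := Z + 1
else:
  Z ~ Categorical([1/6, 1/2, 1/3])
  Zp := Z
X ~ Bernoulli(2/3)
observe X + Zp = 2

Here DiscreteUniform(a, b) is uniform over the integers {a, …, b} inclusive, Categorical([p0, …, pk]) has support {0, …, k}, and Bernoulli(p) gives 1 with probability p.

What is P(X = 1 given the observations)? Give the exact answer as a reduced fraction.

Enumerate traces; 6 have nonzero weight after conditioning:
  (Y=2, Z=1, X=1) weight 1/9
  (Y=2, Z=2, X=0) weight 1/27
  (Y=3, Z=0, X=1) weight 4/63
  (Y=3, Z=1, X=0) weight 1/21
  (Y=4, Z=1, X=1) weight 1/9
  (Y=4, Z=2, X=0) weight 1/27
Group by X:
  weight(X=0) = 23/189
  weight(X=1) = 2/7
Total weight = 23/189 + 2/7 = 11/27
P(X=0 | obs) = 23/189 / 11/27 = 23/77
P(X=1 | obs) = 2/7 / 11/27 = 54/77

P(X = 1 | obs) = 54/77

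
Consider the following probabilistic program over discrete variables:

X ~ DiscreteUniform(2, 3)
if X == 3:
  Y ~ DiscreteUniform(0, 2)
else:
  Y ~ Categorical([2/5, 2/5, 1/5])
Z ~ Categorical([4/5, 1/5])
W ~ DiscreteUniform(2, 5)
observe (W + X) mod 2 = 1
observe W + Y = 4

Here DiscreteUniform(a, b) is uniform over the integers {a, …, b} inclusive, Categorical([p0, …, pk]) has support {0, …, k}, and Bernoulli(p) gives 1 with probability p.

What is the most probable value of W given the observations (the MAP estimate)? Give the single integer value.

Enumerate traces; 6 have nonzero weight after conditioning:
  (X=2, Y=1, Z=0, W=3) weight 1/25
  (X=2, Y=1, Z=1, W=3) weight 1/100
  (X=3, Y=0, Z=0, W=4) weight 1/30
  (X=3, Y=0, Z=1, W=4) weight 1/120
  (X=3, Y=2, Z=0, W=2) weight 1/30
  (X=3, Y=2, Z=1, W=2) weight 1/120
Group by W:
  weight(W=2) = 1/24
  weight(W=3) = 1/20
  weight(W=4) = 1/24
Total weight = 1/24 + 1/20 + 1/24 = 2/15
P(W=2 | obs) = 1/24 / 2/15 = 5/16
P(W=3 | obs) = 1/20 / 2/15 = 3/8
P(W=4 | obs) = 1/24 / 2/15 = 5/16
argmax = 3

argmax_v P(W = v | obs) = 3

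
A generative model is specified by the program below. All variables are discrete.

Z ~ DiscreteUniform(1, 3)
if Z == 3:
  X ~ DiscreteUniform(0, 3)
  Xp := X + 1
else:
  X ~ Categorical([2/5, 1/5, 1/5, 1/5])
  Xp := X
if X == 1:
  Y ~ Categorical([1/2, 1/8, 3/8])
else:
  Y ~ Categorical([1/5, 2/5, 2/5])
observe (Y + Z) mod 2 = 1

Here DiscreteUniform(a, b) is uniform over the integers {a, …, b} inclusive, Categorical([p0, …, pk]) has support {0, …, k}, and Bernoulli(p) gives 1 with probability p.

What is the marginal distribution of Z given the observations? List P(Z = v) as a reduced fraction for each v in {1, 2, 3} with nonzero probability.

P(Z=1) = 524/1335, P(Z=2) = 92/445, P(Z=3) = 107/267

Enumerate traces; 20 have nonzero weight after conditioning:
  (Z=1, X=0, Y=0) weight 2/75
  (Z=1, X=0, Y=2) weight 4/75
  (Z=1, X=1, Y=0) weight 1/30
  (Z=1, X=1, Y=2) weight 1/40
  (Z=1, X=2, Y=0) weight 1/75
  (Z=1, X=2, Y=2) weight 2/75
  (Z=1, X=3, Y=0) weight 1/75
  (Z=1, X=3, Y=2) weight 2/75
  (Z=2, X=0, Y=1) weight 4/75
  (Z=3, X=0, Y=0) weight 1/60
  … 10 more
Group by Z:
  weight(Z=1) = 131/600
  weight(Z=2) = 23/200
  weight(Z=3) = 107/480
Total weight = 131/600 + 23/200 + 107/480 = 89/160
P(Z=1 | obs) = 131/600 / 89/160 = 524/1335
P(Z=2 | obs) = 23/200 / 89/160 = 92/445
P(Z=3 | obs) = 107/480 / 89/160 = 107/267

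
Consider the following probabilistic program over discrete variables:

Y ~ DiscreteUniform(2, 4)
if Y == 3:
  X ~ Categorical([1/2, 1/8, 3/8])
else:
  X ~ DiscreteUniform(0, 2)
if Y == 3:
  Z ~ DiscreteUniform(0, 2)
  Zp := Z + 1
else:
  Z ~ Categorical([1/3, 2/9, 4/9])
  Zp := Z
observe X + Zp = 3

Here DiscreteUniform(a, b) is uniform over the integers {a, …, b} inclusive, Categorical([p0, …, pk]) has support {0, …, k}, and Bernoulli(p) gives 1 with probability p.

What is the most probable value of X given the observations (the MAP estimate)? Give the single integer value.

Enumerate traces; 7 have nonzero weight after conditioning:
  (Y=2, X=1, Z=2) weight 4/81
  (Y=2, X=2, Z=1) weight 2/81
  (Y=3, X=0, Z=2) weight 1/18
  (Y=3, X=1, Z=1) weight 1/72
  (Y=3, X=2, Z=0) weight 1/24
  (Y=4, X=1, Z=2) weight 4/81
  (Y=4, X=2, Z=1) weight 2/81
Group by X:
  weight(X=0) = 1/18
  weight(X=1) = 73/648
  weight(X=2) = 59/648
Total weight = 1/18 + 73/648 + 59/648 = 7/27
P(X=0 | obs) = 1/18 / 7/27 = 3/14
P(X=1 | obs) = 73/648 / 7/27 = 73/168
P(X=2 | obs) = 59/648 / 7/27 = 59/168
argmax = 1

argmax_v P(X = v | obs) = 1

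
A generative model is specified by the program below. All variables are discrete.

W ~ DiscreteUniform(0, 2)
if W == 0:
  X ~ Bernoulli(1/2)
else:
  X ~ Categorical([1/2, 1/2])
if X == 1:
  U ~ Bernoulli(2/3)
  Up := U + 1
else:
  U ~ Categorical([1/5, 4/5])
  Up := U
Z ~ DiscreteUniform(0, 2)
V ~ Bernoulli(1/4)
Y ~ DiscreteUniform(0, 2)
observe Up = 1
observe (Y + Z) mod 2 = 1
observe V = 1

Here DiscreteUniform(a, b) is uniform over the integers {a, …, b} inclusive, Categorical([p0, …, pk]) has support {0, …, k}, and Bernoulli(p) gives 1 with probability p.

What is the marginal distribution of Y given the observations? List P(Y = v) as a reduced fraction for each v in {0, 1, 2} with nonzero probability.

Enumerate traces; 24 have nonzero weight after conditioning:
  (W=0, X=0, U=1, Z=0, V=1, Y=1) weight 1/270
  (W=0, X=0, U=1, Z=1, V=1, Y=0) weight 1/270
  (W=0, X=0, U=1, Z=1, V=1, Y=2) weight 1/270
  (W=0, X=0, U=1, Z=2, V=1, Y=1) weight 1/270
  (W=0, X=1, U=0, Z=0, V=1, Y=1) weight 1/648
  (W=0, X=1, U=0, Z=1, V=1, Y=0) weight 1/648
  (W=0, X=1, U=0, Z=1, V=1, Y=2) weight 1/648
  (W=0, X=1, U=0, Z=2, V=1, Y=1) weight 1/648
  … 16 more
Group by Y:
  weight(Y=0) = 17/1080
  weight(Y=1) = 17/540
  weight(Y=2) = 17/1080
Total weight = 17/1080 + 17/540 + 17/1080 = 17/270
P(Y=0 | obs) = 17/1080 / 17/270 = 1/4
P(Y=1 | obs) = 17/540 / 17/270 = 1/2
P(Y=2 | obs) = 17/1080 / 17/270 = 1/4

P(Y=0) = 1/4, P(Y=1) = 1/2, P(Y=2) = 1/4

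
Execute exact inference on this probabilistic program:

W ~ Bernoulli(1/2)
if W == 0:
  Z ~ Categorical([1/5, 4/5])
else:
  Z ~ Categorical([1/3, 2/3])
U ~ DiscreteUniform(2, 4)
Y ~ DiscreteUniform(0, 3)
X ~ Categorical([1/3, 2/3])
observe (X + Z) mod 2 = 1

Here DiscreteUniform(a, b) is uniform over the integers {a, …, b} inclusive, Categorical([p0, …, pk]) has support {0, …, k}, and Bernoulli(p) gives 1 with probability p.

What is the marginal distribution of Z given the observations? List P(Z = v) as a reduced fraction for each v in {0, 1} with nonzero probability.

Enumerate traces; 48 have nonzero weight after conditioning:
  (W=0, Z=0, U=2, Y=0, X=1) weight 1/180
  (W=0, Z=0, U=2, Y=1, X=1) weight 1/180
  (W=0, Z=0, U=2, Y=2, X=1) weight 1/180
  (W=0, Z=0, U=2, Y=3, X=1) weight 1/180
  (W=0, Z=0, U=3, Y=0, X=1) weight 1/180
  (W=0, Z=0, U=3, Y=1, X=1) weight 1/180
  (W=0, Z=0, U=3, Y=2, X=1) weight 1/180
  (W=0, Z=0, U=3, Y=3, X=1) weight 1/180
  (W=0, Z=1, U=2, Y=0, X=0) weight 1/90
  … 39 more
Group by Z:
  weight(Z=0) = 8/45
  weight(Z=1) = 11/45
Total weight = 8/45 + 11/45 = 19/45
P(Z=0 | obs) = 8/45 / 19/45 = 8/19
P(Z=1 | obs) = 11/45 / 19/45 = 11/19

P(Z=0) = 8/19, P(Z=1) = 11/19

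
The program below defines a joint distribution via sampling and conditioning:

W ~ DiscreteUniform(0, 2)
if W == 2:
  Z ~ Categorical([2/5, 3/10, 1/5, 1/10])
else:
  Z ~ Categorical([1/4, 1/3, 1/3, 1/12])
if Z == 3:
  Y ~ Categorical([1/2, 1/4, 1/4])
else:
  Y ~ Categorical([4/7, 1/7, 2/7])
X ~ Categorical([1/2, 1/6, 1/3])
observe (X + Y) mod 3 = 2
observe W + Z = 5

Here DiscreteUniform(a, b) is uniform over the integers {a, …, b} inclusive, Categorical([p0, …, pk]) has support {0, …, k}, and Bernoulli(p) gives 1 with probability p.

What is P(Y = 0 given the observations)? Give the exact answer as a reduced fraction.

Enumerate traces; 3 have nonzero weight after conditioning:
  (W=2, Z=3, Y=0, X=2) weight 1/180
  (W=2, Z=3, Y=1, X=1) weight 1/720
  (W=2, Z=3, Y=2, X=0) weight 1/240
Group by Y:
  weight(Y=0) = 1/180
  weight(Y=1) = 1/720
  weight(Y=2) = 1/240
Total weight = 1/180 + 1/720 + 1/240 = 1/90
P(Y=0 | obs) = 1/180 / 1/90 = 1/2
P(Y=1 | obs) = 1/720 / 1/90 = 1/8
P(Y=2 | obs) = 1/240 / 1/90 = 3/8

P(Y = 0 | obs) = 1/2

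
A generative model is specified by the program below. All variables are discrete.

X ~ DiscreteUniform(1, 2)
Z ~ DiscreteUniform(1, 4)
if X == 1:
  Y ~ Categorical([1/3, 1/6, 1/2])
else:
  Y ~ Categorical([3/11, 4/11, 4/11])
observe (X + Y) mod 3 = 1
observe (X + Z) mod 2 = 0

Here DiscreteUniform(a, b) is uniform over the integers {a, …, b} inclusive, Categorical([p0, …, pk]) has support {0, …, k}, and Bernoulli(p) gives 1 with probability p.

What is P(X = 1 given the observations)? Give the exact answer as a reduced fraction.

Enumerate traces; 4 have nonzero weight after conditioning:
  (X=1, Z=1, Y=0) weight 1/24
  (X=1, Z=3, Y=0) weight 1/24
  (X=2, Z=2, Y=2) weight 1/22
  (X=2, Z=4, Y=2) weight 1/22
Group by X:
  weight(X=1) = 1/12
  weight(X=2) = 1/11
Total weight = 1/12 + 1/11 = 23/132
P(X=1 | obs) = 1/12 / 23/132 = 11/23
P(X=2 | obs) = 1/11 / 23/132 = 12/23

P(X = 1 | obs) = 11/23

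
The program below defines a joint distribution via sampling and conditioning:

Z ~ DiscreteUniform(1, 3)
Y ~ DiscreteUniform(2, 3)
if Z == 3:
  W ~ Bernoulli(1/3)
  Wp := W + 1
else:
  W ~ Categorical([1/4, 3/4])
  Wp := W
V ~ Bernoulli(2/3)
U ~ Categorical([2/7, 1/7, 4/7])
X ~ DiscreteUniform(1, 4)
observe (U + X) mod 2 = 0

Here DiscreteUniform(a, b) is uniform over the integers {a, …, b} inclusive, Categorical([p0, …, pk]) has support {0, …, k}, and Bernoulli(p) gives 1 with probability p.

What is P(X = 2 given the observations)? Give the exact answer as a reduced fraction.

P(X = 2 | obs) = 3/7

Enumerate traces; 144 have nonzero weight after conditioning:
  (Z=1, Y=2, W=0, V=0, U=0, X=2) weight 1/1008
  (Z=1, Y=2, W=0, V=0, U=0, X=4) weight 1/1008
  (Z=1, Y=2, W=0, V=0, U=1, X=1) weight 1/2016
  (Z=1, Y=2, W=0, V=0, U=1, X=3) weight 1/2016
  (Z=1, Y=2, W=0, V=0, U=2, X=2) weight 1/504
  (Z=1, Y=2, W=0, V=0, U=2, X=4) weight 1/504
  (Z=1, Y=2, W=0, V=1, U=0, X=2) weight 1/504
  (Z=1, Y=2, W=0, V=1, U=0, X=4) weight 1/504
  … 136 more
Group by X:
  weight(X=1) = 1/28
  weight(X=2) = 3/14
  weight(X=3) = 1/28
  weight(X=4) = 3/14
Total weight = 1/28 + 3/14 + 1/28 + 3/14 = 1/2
P(X=1 | obs) = 1/28 / 1/2 = 1/14
P(X=2 | obs) = 3/14 / 1/2 = 3/7
P(X=3 | obs) = 1/28 / 1/2 = 1/14
P(X=4 | obs) = 3/14 / 1/2 = 3/7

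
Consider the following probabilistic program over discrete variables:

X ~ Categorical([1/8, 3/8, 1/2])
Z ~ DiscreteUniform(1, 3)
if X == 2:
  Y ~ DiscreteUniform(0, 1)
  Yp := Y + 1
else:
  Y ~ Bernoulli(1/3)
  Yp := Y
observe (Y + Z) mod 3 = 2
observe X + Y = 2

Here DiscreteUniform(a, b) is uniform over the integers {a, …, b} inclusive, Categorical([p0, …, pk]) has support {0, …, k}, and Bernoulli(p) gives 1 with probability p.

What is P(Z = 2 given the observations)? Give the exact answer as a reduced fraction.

P(Z = 2 | obs) = 2/3

Enumerate traces; 2 have nonzero weight after conditioning:
  (X=1, Z=1, Y=1) weight 1/24
  (X=2, Z=2, Y=0) weight 1/12
Group by Z:
  weight(Z=1) = 1/24
  weight(Z=2) = 1/12
Total weight = 1/24 + 1/12 = 1/8
P(Z=1 | obs) = 1/24 / 1/8 = 1/3
P(Z=2 | obs) = 1/12 / 1/8 = 2/3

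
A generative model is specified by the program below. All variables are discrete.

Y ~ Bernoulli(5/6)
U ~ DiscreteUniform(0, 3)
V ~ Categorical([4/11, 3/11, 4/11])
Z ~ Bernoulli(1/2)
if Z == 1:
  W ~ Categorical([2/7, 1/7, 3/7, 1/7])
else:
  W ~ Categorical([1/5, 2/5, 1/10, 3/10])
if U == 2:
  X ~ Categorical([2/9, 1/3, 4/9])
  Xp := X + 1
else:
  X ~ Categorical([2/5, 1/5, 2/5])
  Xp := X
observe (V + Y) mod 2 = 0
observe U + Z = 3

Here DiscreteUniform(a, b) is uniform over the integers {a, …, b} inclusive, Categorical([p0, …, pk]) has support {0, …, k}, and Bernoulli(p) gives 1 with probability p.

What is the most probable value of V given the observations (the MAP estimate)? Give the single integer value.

argmax_v P(V = v | obs) = 1

Enumerate traces; 72 have nonzero weight after conditioning:
  (Y=0, U=2, V=0, Z=1, W=0, X=0) weight 1/2079
  (Y=0, U=2, V=0, Z=1, W=0, X=1) weight 1/1386
  (Y=0, U=2, V=0, Z=1, W=0, X=2) weight 2/2079
  (Y=0, U=2, V=0, Z=1, W=1, X=0) weight 1/4158
  (Y=0, U=2, V=0, Z=1, W=1, X=1) weight 1/2772
  (Y=0, U=2, V=0, Z=1, W=1, X=2) weight 1/2079
  (Y=0, U=2, V=0, Z=1, W=2, X=0) weight 1/1386
  (Y=0, U=2, V=0, Z=1, W=2, X=1) weight 1/924
  (Y=0, U=2, V=2, Z=1, W=0, X=0) weight 1/2079
  (Y=1, U=2, V=1, Z=1, W=0, X=0) weight 5/2772
  … 62 more
Group by V:
  weight(V=0) = 1/66
  weight(V=1) = 5/88
  weight(V=2) = 1/66
Total weight = 1/66 + 5/88 + 1/66 = 23/264
P(V=0 | obs) = 1/66 / 23/264 = 4/23
P(V=1 | obs) = 5/88 / 23/264 = 15/23
P(V=2 | obs) = 1/66 / 23/264 = 4/23
argmax = 1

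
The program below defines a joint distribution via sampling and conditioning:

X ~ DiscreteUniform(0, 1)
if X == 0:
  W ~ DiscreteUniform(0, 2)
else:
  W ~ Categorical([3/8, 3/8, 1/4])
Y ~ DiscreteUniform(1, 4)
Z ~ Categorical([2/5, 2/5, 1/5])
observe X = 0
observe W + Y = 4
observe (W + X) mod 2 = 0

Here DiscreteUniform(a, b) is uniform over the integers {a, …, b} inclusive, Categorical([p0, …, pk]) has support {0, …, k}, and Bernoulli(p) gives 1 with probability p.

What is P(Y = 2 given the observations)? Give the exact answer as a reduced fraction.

Enumerate traces; 6 have nonzero weight after conditioning:
  (X=0, W=0, Y=4, Z=0) weight 1/60
  (X=0, W=0, Y=4, Z=1) weight 1/60
  (X=0, W=0, Y=4, Z=2) weight 1/120
  (X=0, W=2, Y=2, Z=0) weight 1/60
  (X=0, W=2, Y=2, Z=1) weight 1/60
  (X=0, W=2, Y=2, Z=2) weight 1/120
Group by Y:
  weight(Y=2) = 1/24
  weight(Y=4) = 1/24
Total weight = 1/24 + 1/24 = 1/12
P(Y=2 | obs) = 1/24 / 1/12 = 1/2
P(Y=4 | obs) = 1/24 / 1/12 = 1/2

P(Y = 2 | obs) = 1/2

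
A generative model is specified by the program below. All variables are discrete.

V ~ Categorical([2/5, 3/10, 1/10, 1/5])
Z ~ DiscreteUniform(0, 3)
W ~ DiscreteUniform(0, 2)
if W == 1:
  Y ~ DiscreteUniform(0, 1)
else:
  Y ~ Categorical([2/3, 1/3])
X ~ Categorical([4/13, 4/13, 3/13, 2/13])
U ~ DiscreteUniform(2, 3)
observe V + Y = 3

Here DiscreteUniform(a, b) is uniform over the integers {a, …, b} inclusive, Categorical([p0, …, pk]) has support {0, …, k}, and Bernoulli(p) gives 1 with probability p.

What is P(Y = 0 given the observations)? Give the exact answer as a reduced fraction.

P(Y = 0 | obs) = 22/29

Enumerate traces; 192 have nonzero weight after conditioning:
  (V=2, Z=0, W=0, Y=1, X=0, U=2) weight 1/2340
  (V=2, Z=0, W=0, Y=1, X=0, U=3) weight 1/2340
  (V=2, Z=0, W=0, Y=1, X=1, U=2) weight 1/2340
  (V=2, Z=0, W=0, Y=1, X=1, U=3) weight 1/2340
  (V=2, Z=0, W=0, Y=1, X=2, U=2) weight 1/3120
  (V=2, Z=0, W=0, Y=1, X=2, U=3) weight 1/3120
  (V=2, Z=0, W=0, Y=1, X=3, U=2) weight 1/4680
  (V=2, Z=0, W=0, Y=1, X=3, U=3) weight 1/4680
  (V=3, Z=0, W=0, Y=0, X=0, U=2) weight 1/585
  … 183 more
Group by Y:
  weight(Y=0) = 11/90
  weight(Y=1) = 7/180
Total weight = 11/90 + 7/180 = 29/180
P(Y=0 | obs) = 11/90 / 29/180 = 22/29
P(Y=1 | obs) = 7/180 / 29/180 = 7/29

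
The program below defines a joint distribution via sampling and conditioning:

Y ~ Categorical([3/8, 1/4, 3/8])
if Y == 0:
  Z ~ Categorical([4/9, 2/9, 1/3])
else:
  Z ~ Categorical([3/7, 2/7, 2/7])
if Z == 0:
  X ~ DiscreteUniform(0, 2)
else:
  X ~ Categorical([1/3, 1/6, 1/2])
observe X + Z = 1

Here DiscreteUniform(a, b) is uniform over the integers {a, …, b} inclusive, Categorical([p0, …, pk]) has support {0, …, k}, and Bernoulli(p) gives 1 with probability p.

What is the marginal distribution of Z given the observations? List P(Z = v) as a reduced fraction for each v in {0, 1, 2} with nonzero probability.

P(Z=0) = 73/117, P(Z=1) = 44/117

Enumerate traces; 6 have nonzero weight after conditioning:
  (Y=0, Z=0, X=1) weight 1/18
  (Y=0, Z=1, X=0) weight 1/36
  (Y=1, Z=0, X=1) weight 1/28
  (Y=1, Z=1, X=0) weight 1/42
  (Y=2, Z=0, X=1) weight 3/56
  (Y=2, Z=1, X=0) weight 1/28
Group by Z:
  weight(Z=0) = 73/504
  weight(Z=1) = 11/126
Total weight = 73/504 + 11/126 = 13/56
P(Z=0 | obs) = 73/504 / 13/56 = 73/117
P(Z=1 | obs) = 11/126 / 13/56 = 44/117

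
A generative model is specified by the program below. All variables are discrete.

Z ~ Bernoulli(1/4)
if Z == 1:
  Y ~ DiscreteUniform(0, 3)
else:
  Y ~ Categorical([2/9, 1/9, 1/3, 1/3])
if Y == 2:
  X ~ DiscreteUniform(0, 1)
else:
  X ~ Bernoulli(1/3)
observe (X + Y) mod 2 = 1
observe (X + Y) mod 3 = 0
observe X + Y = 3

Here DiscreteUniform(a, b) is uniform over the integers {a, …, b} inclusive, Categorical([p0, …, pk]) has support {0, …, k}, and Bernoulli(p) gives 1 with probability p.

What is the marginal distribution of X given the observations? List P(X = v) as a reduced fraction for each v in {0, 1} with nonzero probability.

Enumerate traces; 4 have nonzero weight after conditioning:
  (Z=0, Y=2, X=1) weight 1/8
  (Z=0, Y=3, X=0) weight 1/6
  (Z=1, Y=2, X=1) weight 1/32
  (Z=1, Y=3, X=0) weight 1/24
Group by X:
  weight(X=0) = 5/24
  weight(X=1) = 5/32
Total weight = 5/24 + 5/32 = 35/96
P(X=0 | obs) = 5/24 / 35/96 = 4/7
P(X=1 | obs) = 5/32 / 35/96 = 3/7

P(X=0) = 4/7, P(X=1) = 3/7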